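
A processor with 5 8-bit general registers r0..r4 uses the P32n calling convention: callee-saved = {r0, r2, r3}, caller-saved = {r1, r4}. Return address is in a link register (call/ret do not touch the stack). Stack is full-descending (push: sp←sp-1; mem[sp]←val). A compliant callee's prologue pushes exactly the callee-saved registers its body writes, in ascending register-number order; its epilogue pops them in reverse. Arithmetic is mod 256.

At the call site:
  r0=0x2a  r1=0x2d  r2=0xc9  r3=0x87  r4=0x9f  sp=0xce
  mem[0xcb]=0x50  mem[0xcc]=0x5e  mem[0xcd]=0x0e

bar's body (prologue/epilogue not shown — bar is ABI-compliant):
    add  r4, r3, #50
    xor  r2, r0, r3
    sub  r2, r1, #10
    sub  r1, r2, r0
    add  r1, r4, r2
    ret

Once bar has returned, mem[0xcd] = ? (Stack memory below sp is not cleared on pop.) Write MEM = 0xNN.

MEM = 0xc9

prologue: push r2 -> mem[0xcd]=0xc9, sp=0xcd
body[0] add  r4, r3, #50 -> r4=0xb9
body[1] xor  r2, r0, r3 -> r2=0xad
body[2] sub  r2, r1, #10 -> r2=0x23
body[3] sub  r1, r2, r0 -> r1=0xf9
body[4] add  r1, r4, r2 -> r1=0xdc
epilogue: pop r2=0xc9, sp=0xce
prologue pushed ['r2'] at ['0xcd']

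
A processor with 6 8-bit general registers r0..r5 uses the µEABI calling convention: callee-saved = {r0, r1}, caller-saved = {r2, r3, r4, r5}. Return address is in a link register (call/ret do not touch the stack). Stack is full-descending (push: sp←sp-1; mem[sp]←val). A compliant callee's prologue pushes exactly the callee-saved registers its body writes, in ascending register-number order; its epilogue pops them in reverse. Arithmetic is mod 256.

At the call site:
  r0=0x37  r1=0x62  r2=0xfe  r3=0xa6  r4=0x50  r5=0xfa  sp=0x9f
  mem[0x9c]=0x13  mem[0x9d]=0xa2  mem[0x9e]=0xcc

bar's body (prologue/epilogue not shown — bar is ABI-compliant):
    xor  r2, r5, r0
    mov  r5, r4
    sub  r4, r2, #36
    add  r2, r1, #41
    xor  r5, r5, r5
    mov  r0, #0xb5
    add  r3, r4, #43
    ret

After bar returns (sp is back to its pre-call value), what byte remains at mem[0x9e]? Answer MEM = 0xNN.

MEM = 0x37

prologue: push r0 → mem[0x9e]=0x37, sp=0x9e
body[0] xor  r2, r5, r0 → r2=0xcd
body[1] mov  r5, r4 → r5=0x50
body[2] sub  r4, r2, #36 → r4=0xa9
body[3] add  r2, r1, #41 → r2=0x8b
body[4] xor  r5, r5, r5 → r5=0x00
body[5] mov  r0, #0xb5 → r0=0xb5
body[6] add  r3, r4, #43 → r3=0xd4
epilogue: pop r0=0x37, sp=0x9f
prologue pushed ['r0'] at ['0x9e']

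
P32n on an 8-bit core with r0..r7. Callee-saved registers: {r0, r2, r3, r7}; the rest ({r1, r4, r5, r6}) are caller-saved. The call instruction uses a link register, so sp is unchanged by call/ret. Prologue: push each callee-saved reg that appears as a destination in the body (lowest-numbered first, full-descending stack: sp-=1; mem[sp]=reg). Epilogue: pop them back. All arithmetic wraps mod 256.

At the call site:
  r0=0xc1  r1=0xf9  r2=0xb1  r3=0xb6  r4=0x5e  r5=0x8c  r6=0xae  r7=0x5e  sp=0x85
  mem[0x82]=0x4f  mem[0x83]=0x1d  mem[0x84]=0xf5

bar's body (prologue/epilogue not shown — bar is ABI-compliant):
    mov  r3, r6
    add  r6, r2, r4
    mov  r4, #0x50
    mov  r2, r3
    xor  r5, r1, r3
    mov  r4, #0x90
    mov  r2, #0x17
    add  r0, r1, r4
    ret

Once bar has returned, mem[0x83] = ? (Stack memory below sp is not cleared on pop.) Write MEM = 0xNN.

MEM = 0xb1

prologue: push r0 -> mem[0x84]=0xc1, sp=0x84
prologue: push r2 -> mem[0x83]=0xb1, sp=0x83
prologue: push r3 -> mem[0x82]=0xb6, sp=0x82
body[0] mov  r3, r6 -> r3=0xae
body[1] add  r6, r2, r4 -> r6=0x0f
body[2] mov  r4, #0x50 -> r4=0x50
body[3] mov  r2, r3 -> r2=0xae
body[4] xor  r5, r1, r3 -> r5=0x57
body[5] mov  r4, #0x90 -> r4=0x90
body[6] mov  r2, #0x17 -> r2=0x17
body[7] add  r0, r1, r4 -> r0=0x89
epilogue: pop r3=0xb6, sp=0x83
epilogue: pop r2=0xb1, sp=0x84
epilogue: pop r0=0xc1, sp=0x85
prologue pushed ['r0', 'r2', 'r3'] at ['0x84', '0x83', '0x82']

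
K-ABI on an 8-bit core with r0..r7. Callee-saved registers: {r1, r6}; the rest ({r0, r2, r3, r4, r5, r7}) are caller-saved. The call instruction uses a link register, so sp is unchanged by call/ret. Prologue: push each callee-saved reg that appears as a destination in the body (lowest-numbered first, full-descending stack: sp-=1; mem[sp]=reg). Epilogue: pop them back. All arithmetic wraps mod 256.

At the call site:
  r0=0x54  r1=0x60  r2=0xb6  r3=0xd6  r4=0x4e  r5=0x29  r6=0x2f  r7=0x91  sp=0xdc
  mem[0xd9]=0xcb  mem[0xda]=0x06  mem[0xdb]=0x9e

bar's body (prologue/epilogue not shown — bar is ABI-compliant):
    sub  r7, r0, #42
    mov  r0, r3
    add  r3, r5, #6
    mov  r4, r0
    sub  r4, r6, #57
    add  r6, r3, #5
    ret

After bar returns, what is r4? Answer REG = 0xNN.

prologue: push r6 → mem[0xdb]=0x2f, sp=0xdb
body[0] sub  r7, r0, #42 → r7=0x2a
body[1] mov  r0, r3 → r0=0xd6
body[2] add  r3, r5, #6 → r3=0x2f
body[3] mov  r4, r0 → r4=0xd6
body[4] sub  r4, r6, #57 → r4=0xf6
body[5] add  r6, r3, #5 → r6=0x34
epilogue: pop r6=0x2f, sp=0xdc
r4 is caller-saved → body value

REG = 0xf6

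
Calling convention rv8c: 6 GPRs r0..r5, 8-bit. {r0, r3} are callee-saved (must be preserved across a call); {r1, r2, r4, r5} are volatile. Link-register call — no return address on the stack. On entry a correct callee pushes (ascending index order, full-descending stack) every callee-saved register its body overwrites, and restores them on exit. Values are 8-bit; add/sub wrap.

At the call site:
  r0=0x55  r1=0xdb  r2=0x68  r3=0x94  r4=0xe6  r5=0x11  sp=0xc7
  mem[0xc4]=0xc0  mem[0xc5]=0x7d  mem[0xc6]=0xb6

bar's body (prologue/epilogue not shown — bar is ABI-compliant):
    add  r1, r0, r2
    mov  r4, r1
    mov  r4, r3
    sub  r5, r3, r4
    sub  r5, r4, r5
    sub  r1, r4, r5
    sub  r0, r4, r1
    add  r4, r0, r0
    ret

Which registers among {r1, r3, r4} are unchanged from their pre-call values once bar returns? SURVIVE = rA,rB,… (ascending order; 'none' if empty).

SURVIVE = r3

prologue: push r0 → mem[0xc6]=0x55, sp=0xc6
body[0] add  r1, r0, r2 → r1=0xbd
body[1] mov  r4, r1 → r4=0xbd
body[2] mov  r4, r3 → r4=0x94
body[3] sub  r5, r3, r4 → r5=0x00
body[4] sub  r5, r4, r5 → r5=0x94
body[5] sub  r1, r4, r5 → r1=0x00
body[6] sub  r0, r4, r1 → r0=0x94
body[7] add  r4, r0, r0 → r4=0x28
epilogue: pop r0=0x55, sp=0xc7
r1: caller-saved, written=True
r3: callee-saved, written=False
r4: caller-saved, written=True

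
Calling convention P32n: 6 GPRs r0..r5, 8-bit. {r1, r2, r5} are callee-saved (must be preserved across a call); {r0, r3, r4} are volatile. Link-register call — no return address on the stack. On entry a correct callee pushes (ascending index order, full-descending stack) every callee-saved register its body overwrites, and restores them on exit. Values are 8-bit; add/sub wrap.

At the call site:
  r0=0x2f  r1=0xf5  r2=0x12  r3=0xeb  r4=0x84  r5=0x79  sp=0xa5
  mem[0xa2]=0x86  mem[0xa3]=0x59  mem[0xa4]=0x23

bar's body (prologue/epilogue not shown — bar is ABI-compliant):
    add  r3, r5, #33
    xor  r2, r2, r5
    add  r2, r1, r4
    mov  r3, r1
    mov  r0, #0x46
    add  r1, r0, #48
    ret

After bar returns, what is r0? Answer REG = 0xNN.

prologue: push r1 -> mem[0xa4]=0xf5, sp=0xa4
prologue: push r2 -> mem[0xa3]=0x12, sp=0xa3
body[0] add  r3, r5, #33 -> r3=0x9a
body[1] xor  r2, r2, r5 -> r2=0x6b
body[2] add  r2, r1, r4 -> r2=0x79
body[3] mov  r3, r1 -> r3=0xf5
body[4] mov  r0, #0x46 -> r0=0x46
body[5] add  r1, r0, #48 -> r1=0x76
epilogue: pop r2=0x12, sp=0xa4
epilogue: pop r1=0xf5, sp=0xa5
r0 is caller-saved -> body value

REG = 0x46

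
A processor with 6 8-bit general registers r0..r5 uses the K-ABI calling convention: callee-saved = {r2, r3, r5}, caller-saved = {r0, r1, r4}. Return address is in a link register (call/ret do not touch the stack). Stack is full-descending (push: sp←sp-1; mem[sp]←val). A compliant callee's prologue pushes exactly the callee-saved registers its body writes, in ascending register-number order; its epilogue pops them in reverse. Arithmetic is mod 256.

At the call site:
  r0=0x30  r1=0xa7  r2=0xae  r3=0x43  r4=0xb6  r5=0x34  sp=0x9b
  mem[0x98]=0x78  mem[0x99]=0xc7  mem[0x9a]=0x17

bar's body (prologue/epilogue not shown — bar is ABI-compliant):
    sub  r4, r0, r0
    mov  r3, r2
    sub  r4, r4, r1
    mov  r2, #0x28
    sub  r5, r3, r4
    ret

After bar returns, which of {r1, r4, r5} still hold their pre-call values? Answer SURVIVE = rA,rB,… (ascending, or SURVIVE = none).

prologue: push r2 → mem[0x9a]=0xae, sp=0x9a
prologue: push r3 → mem[0x99]=0x43, sp=0x99
prologue: push r5 → mem[0x98]=0x34, sp=0x98
body[0] sub  r4, r0, r0 → r4=0x00
body[1] mov  r3, r2 → r3=0xae
body[2] sub  r4, r4, r1 → r4=0x59
body[3] mov  r2, #0x28 → r2=0x28
body[4] sub  r5, r3, r4 → r5=0x55
epilogue: pop r5=0x34, sp=0x99
epilogue: pop r3=0x43, sp=0x9a
epilogue: pop r2=0xae, sp=0x9b
r1: caller-saved, written=False
r4: caller-saved, written=True
r5: callee-saved, written=True

SURVIVE = r1,r5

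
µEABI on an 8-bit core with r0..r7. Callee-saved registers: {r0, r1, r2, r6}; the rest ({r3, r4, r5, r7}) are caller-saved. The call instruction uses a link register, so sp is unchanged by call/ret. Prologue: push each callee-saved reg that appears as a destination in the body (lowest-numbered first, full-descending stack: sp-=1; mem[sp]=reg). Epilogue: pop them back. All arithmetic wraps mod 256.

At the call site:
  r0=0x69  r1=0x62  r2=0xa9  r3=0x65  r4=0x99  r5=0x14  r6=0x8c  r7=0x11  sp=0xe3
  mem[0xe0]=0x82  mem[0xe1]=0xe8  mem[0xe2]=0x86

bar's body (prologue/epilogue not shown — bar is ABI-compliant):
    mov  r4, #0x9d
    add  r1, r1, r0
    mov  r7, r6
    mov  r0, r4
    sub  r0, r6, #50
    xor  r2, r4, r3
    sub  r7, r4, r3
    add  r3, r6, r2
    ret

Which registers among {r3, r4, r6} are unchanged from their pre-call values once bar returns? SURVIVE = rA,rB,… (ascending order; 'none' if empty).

SURVIVE = r6

prologue: push r0 → mem[0xe2]=0x69, sp=0xe2
prologue: push r1 → mem[0xe1]=0x62, sp=0xe1
prologue: push r2 → mem[0xe0]=0xa9, sp=0xe0
body[0] mov  r4, #0x9d → r4=0x9d
body[1] add  r1, r1, r0 → r1=0xcb
body[2] mov  r7, r6 → r7=0x8c
body[3] mov  r0, r4 → r0=0x9d
body[4] sub  r0, r6, #50 → r0=0x5a
body[5] xor  r2, r4, r3 → r2=0xf8
body[6] sub  r7, r4, r3 → r7=0x38
body[7] add  r3, r6, r2 → r3=0x84
epilogue: pop r2=0xa9, sp=0xe1
epilogue: pop r1=0x62, sp=0xe2
epilogue: pop r0=0x69, sp=0xe3
r3: caller-saved, written=True
r4: caller-saved, written=True
r6: callee-saved, written=False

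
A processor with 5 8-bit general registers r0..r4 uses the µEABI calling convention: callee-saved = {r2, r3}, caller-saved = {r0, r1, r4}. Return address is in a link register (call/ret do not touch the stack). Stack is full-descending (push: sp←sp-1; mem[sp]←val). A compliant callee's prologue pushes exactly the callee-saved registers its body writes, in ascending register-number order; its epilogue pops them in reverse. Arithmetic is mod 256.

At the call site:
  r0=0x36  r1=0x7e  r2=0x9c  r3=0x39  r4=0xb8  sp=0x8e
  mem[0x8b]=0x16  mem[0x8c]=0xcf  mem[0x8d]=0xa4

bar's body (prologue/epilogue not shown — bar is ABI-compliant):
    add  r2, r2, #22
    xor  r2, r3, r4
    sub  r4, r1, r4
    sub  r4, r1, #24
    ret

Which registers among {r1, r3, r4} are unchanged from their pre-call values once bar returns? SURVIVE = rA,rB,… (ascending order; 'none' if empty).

prologue: push r2 → mem[0x8d]=0x9c, sp=0x8d
body[0] add  r2, r2, #22 → r2=0xb2
body[1] xor  r2, r3, r4 → r2=0x81
body[2] sub  r4, r1, r4 → r4=0xc6
body[3] sub  r4, r1, #24 → r4=0x66
epilogue: pop r2=0x9c, sp=0x8e
r1: caller-saved, written=False
r3: callee-saved, written=False
r4: caller-saved, written=True

SURVIVE = r1,r3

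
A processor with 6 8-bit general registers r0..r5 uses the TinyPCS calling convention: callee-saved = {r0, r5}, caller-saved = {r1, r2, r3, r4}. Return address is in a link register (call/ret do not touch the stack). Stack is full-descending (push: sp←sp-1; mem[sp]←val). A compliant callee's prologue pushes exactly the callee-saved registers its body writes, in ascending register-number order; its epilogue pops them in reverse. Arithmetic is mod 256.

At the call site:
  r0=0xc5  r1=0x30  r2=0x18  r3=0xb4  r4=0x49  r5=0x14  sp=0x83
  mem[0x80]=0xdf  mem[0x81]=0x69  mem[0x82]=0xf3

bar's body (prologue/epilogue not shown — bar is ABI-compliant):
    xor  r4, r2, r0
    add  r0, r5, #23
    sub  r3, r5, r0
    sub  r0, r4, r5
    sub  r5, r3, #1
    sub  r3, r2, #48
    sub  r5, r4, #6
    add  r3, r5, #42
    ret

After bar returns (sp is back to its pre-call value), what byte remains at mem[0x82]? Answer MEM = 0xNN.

MEM = 0xc5

prologue: push r0 -> mem[0x82]=0xc5, sp=0x82
prologue: push r5 -> mem[0x81]=0x14, sp=0x81
body[0] xor  r4, r2, r0 -> r4=0xdd
body[1] add  r0, r5, #23 -> r0=0x2b
body[2] sub  r3, r5, r0 -> r3=0xe9
body[3] sub  r0, r4, r5 -> r0=0xc9
body[4] sub  r5, r3, #1 -> r5=0xe8
body[5] sub  r3, r2, #48 -> r3=0xe8
body[6] sub  r5, r4, #6 -> r5=0xd7
body[7] add  r3, r5, #42 -> r3=0x01
epilogue: pop r5=0x14, sp=0x82
epilogue: pop r0=0xc5, sp=0x83
prologue pushed ['r0', 'r5'] at ['0x82', '0x81']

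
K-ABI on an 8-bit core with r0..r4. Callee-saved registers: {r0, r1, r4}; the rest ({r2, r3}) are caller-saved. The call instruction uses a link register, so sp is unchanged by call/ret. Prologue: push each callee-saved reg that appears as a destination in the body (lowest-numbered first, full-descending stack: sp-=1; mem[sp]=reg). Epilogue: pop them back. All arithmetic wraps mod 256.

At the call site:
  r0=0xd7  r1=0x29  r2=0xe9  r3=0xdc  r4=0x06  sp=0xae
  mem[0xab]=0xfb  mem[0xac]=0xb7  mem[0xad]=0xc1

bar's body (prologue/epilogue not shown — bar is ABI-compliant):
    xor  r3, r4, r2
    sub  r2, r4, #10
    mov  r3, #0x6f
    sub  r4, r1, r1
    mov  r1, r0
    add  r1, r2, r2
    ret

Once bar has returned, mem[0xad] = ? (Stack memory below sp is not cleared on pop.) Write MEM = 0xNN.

prologue: push r1 → mem[0xad]=0x29, sp=0xad
prologue: push r4 → mem[0xac]=0x06, sp=0xac
body[0] xor  r3, r4, r2 → r3=0xef
body[1] sub  r2, r4, #10 → r2=0xfc
body[2] mov  r3, #0x6f → r3=0x6f
body[3] sub  r4, r1, r1 → r4=0x00
body[4] mov  r1, r0 → r1=0xd7
body[5] add  r1, r2, r2 → r1=0xf8
epilogue: pop r4=0x06, sp=0xad
epilogue: pop r1=0x29, sp=0xae
prologue pushed ['r1', 'r4'] at ['0xad', '0xac']

MEM = 0x29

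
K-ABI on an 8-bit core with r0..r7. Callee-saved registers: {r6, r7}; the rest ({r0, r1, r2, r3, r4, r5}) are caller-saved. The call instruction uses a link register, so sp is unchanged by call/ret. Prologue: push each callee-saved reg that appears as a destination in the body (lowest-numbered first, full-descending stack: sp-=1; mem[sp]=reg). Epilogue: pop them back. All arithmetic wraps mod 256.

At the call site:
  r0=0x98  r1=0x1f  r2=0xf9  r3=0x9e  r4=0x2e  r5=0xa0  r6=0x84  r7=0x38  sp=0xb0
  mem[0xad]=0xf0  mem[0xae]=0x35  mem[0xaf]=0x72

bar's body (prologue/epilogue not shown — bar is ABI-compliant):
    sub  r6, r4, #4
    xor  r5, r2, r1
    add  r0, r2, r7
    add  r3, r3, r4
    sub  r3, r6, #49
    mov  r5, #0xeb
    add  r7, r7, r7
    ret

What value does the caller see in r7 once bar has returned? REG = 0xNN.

prologue: push r6 → mem[0xaf]=0x84, sp=0xaf
prologue: push r7 → mem[0xae]=0x38, sp=0xae
body[0] sub  r6, r4, #4 → r6=0x2a
body[1] xor  r5, r2, r1 → r5=0xe6
body[2] add  r0, r2, r7 → r0=0x31
body[3] add  r3, r3, r4 → r3=0xcc
body[4] sub  r3, r6, #49 → r3=0xf9
body[5] mov  r5, #0xeb → r5=0xeb
body[6] add  r7, r7, r7 → r7=0x70
epilogue: pop r7=0x38, sp=0xaf
epilogue: pop r6=0x84, sp=0xb0
r7 is callee-saved → restored

REG = 0x38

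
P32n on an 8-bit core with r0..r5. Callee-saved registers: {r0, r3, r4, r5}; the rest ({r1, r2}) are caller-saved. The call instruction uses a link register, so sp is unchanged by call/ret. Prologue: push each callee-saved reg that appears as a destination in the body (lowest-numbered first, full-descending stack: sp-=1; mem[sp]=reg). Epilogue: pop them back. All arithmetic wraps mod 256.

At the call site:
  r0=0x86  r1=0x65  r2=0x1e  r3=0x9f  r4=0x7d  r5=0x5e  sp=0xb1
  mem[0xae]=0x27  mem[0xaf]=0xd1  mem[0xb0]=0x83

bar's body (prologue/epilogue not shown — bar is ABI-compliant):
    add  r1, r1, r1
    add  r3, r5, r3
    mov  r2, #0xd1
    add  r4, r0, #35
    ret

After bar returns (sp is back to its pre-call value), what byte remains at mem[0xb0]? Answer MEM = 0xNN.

MEM = 0x9f

prologue: push r3 -> mem[0xb0]=0x9f, sp=0xb0
prologue: push r4 -> mem[0xaf]=0x7d, sp=0xaf
body[0] add  r1, r1, r1 -> r1=0xca
body[1] add  r3, r5, r3 -> r3=0xfd
body[2] mov  r2, #0xd1 -> r2=0xd1
body[3] add  r4, r0, #35 -> r4=0xa9
epilogue: pop r4=0x7d, sp=0xb0
epilogue: pop r3=0x9f, sp=0xb1
prologue pushed ['r3', 'r4'] at ['0xb0', '0xaf']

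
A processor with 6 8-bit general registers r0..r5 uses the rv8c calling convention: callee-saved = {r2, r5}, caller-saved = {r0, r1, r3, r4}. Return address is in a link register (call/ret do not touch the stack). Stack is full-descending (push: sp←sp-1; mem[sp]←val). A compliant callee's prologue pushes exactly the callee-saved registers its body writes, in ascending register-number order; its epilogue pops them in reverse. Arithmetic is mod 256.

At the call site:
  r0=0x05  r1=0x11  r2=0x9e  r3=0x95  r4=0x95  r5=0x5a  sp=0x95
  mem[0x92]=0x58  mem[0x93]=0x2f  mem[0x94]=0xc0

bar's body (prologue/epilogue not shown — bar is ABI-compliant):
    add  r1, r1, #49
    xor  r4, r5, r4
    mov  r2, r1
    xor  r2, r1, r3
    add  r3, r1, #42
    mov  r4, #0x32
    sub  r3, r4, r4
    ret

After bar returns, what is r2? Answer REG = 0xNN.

prologue: push r2 -> mem[0x94]=0x9e, sp=0x94
body[0] add  r1, r1, #49 -> r1=0x42
body[1] xor  r4, r5, r4 -> r4=0xcf
body[2] mov  r2, r1 -> r2=0x42
body[3] xor  r2, r1, r3 -> r2=0xd7
body[4] add  r3, r1, #42 -> r3=0x6c
body[5] mov  r4, #0x32 -> r4=0x32
body[6] sub  r3, r4, r4 -> r3=0x00
epilogue: pop r2=0x9e, sp=0x95
r2 is callee-saved -> restored

REG = 0x9e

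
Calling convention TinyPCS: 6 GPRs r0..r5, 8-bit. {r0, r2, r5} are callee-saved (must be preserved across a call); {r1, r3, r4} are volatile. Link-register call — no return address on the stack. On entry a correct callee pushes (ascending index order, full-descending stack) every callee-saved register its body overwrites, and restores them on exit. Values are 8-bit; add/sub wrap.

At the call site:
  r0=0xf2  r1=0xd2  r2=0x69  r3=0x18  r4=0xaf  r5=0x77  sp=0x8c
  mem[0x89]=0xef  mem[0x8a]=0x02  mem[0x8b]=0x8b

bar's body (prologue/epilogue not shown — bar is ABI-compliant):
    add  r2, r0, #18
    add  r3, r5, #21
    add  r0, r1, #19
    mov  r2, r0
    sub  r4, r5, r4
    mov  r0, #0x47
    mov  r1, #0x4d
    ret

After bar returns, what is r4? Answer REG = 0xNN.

prologue: push r0 → mem[0x8b]=0xf2, sp=0x8b
prologue: push r2 → mem[0x8a]=0x69, sp=0x8a
body[0] add  r2, r0, #18 → r2=0x04
body[1] add  r3, r5, #21 → r3=0x8c
body[2] add  r0, r1, #19 → r0=0xe5
body[3] mov  r2, r0 → r2=0xe5
body[4] sub  r4, r5, r4 → r4=0xc8
body[5] mov  r0, #0x47 → r0=0x47
body[6] mov  r1, #0x4d → r1=0x4d
epilogue: pop r2=0x69, sp=0x8b
epilogue: pop r0=0xf2, sp=0x8c
r4 is caller-saved → body value

REG = 0xc8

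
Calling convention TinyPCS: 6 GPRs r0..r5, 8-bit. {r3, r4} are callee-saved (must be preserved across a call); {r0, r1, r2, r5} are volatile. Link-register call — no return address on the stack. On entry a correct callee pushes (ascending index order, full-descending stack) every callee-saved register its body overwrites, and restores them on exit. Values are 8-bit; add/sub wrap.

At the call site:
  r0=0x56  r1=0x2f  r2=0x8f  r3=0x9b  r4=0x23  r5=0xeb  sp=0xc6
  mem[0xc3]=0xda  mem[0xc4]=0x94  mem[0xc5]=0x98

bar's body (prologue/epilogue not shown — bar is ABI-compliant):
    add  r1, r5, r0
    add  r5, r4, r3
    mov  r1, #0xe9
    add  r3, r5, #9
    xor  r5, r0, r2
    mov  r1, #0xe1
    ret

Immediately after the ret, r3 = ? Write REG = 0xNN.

REG = 0x9b

prologue: push r3 -> mem[0xc5]=0x9b, sp=0xc5
body[0] add  r1, r5, r0 -> r1=0x41
body[1] add  r5, r4, r3 -> r5=0xbe
body[2] mov  r1, #0xe9 -> r1=0xe9
body[3] add  r3, r5, #9 -> r3=0xc7
body[4] xor  r5, r0, r2 -> r5=0xd9
body[5] mov  r1, #0xe1 -> r1=0xe1
epilogue: pop r3=0x9b, sp=0xc6
r3 is callee-saved -> restored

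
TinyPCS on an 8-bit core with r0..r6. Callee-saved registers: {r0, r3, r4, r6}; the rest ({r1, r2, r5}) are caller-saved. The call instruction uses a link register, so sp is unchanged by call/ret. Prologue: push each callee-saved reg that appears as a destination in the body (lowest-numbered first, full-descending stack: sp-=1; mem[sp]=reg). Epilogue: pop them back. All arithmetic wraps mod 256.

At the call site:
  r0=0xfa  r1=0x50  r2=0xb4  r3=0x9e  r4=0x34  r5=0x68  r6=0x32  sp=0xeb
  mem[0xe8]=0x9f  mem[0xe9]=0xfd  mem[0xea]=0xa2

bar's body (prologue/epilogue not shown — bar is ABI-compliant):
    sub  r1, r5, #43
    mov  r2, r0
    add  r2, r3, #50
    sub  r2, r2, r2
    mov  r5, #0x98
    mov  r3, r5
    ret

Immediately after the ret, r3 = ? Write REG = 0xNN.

prologue: push r3 → mem[0xea]=0x9e, sp=0xea
body[0] sub  r1, r5, #43 → r1=0x3d
body[1] mov  r2, r0 → r2=0xfa
body[2] add  r2, r3, #50 → r2=0xd0
body[3] sub  r2, r2, r2 → r2=0x00
body[4] mov  r5, #0x98 → r5=0x98
body[5] mov  r3, r5 → r3=0x98
epilogue: pop r3=0x9e, sp=0xeb
r3 is callee-saved → restored

REG = 0x9e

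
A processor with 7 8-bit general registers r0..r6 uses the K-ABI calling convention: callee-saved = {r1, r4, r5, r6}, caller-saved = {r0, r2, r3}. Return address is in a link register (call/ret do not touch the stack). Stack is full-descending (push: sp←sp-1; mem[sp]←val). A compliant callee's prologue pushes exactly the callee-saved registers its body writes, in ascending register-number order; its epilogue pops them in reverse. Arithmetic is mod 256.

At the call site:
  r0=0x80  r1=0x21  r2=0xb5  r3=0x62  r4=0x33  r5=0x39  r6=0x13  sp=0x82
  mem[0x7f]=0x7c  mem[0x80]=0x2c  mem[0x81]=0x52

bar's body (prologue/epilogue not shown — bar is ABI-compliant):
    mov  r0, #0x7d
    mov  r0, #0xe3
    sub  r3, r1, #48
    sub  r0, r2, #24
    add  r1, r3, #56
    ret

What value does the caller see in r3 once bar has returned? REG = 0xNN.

prologue: push r1 → mem[0x81]=0x21, sp=0x81
body[0] mov  r0, #0x7d → r0=0x7d
body[1] mov  r0, #0xe3 → r0=0xe3
body[2] sub  r3, r1, #48 → r3=0xf1
body[3] sub  r0, r2, #24 → r0=0x9d
body[4] add  r1, r3, #56 → r1=0x29
epilogue: pop r1=0x21, sp=0x82
r3 is caller-saved → body value

REG = 0xf1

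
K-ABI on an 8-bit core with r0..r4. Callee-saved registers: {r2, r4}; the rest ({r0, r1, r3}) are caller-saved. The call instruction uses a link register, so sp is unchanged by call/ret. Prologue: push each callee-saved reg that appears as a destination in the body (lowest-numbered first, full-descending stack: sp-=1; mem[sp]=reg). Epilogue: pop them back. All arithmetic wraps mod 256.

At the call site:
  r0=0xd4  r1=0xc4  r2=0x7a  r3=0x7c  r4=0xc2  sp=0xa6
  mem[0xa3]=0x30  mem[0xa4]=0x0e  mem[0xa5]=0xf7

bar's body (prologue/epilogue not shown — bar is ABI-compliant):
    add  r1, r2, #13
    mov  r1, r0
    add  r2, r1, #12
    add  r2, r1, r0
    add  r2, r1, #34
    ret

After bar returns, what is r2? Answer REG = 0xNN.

REG = 0x7a

prologue: push r2 -> mem[0xa5]=0x7a, sp=0xa5
body[0] add  r1, r2, #13 -> r1=0x87
body[1] mov  r1, r0 -> r1=0xd4
body[2] add  r2, r1, #12 -> r2=0xe0
body[3] add  r2, r1, r0 -> r2=0xa8
body[4] add  r2, r1, #34 -> r2=0xf6
epilogue: pop r2=0x7a, sp=0xa6
r2 is callee-saved -> restored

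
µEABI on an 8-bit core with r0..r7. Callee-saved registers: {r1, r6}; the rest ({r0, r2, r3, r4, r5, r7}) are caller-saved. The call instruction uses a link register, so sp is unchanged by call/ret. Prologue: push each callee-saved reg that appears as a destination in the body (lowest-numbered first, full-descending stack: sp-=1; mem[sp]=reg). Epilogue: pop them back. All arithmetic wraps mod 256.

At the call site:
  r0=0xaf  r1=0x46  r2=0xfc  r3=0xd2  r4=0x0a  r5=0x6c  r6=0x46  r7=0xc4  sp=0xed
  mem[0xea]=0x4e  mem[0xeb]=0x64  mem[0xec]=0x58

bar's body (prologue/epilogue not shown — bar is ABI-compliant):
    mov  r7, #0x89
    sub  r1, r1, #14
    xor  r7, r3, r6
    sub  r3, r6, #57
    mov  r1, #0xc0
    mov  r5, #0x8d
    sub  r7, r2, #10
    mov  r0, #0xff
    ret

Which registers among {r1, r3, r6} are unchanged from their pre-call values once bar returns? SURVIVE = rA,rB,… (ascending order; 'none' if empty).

SURVIVE = r1,r6

prologue: push r1 -> mem[0xec]=0x46, sp=0xec
body[0] mov  r7, #0x89 -> r7=0x89
body[1] sub  r1, r1, #14 -> r1=0x38
body[2] xor  r7, r3, r6 -> r7=0x94
body[3] sub  r3, r6, #57 -> r3=0x0d
body[4] mov  r1, #0xc0 -> r1=0xc0
body[5] mov  r5, #0x8d -> r5=0x8d
body[6] sub  r7, r2, #10 -> r7=0xf2
body[7] mov  r0, #0xff -> r0=0xff
epilogue: pop r1=0x46, sp=0xed
r1: callee-saved, written=True
r3: caller-saved, written=True
r6: callee-saved, written=False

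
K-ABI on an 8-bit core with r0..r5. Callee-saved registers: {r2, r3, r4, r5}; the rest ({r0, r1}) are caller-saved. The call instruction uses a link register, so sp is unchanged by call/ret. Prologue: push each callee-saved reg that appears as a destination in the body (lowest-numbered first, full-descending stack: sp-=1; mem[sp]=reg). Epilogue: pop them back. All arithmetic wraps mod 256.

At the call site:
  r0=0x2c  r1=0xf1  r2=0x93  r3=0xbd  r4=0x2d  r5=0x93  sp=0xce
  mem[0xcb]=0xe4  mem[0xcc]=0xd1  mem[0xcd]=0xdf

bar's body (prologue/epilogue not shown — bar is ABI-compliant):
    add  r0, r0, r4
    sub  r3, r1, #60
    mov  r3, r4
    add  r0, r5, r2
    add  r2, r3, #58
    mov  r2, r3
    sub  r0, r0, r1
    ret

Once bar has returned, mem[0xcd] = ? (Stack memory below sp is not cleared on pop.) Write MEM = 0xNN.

prologue: push r2 -> mem[0xcd]=0x93, sp=0xcd
prologue: push r3 -> mem[0xcc]=0xbd, sp=0xcc
body[0] add  r0, r0, r4 -> r0=0x59
body[1] sub  r3, r1, #60 -> r3=0xb5
body[2] mov  r3, r4 -> r3=0x2d
body[3] add  r0, r5, r2 -> r0=0x26
body[4] add  r2, r3, #58 -> r2=0x67
body[5] mov  r2, r3 -> r2=0x2d
body[6] sub  r0, r0, r1 -> r0=0x35
epilogue: pop r3=0xbd, sp=0xcd
epilogue: pop r2=0x93, sp=0xce
prologue pushed ['r2', 'r3'] at ['0xcd', '0xcc']

MEM = 0x93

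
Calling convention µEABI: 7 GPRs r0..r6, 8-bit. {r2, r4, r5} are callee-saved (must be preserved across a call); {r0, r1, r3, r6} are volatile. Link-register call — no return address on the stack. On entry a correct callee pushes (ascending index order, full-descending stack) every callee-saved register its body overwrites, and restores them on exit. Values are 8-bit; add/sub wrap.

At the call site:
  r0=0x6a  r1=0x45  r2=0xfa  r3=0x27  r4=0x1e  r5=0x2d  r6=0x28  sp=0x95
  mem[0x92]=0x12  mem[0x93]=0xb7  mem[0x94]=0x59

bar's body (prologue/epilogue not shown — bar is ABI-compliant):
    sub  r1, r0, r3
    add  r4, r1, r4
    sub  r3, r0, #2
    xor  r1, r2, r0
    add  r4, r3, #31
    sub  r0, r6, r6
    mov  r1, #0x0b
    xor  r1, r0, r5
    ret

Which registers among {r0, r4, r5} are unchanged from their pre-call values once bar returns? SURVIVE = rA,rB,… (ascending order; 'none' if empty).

prologue: push r4 -> mem[0x94]=0x1e, sp=0x94
body[0] sub  r1, r0, r3 -> r1=0x43
body[1] add  r4, r1, r4 -> r4=0x61
body[2] sub  r3, r0, #2 -> r3=0x68
body[3] xor  r1, r2, r0 -> r1=0x90
body[4] add  r4, r3, #31 -> r4=0x87
body[5] sub  r0, r6, r6 -> r0=0x00
body[6] mov  r1, #0x0b -> r1=0x0b
body[7] xor  r1, r0, r5 -> r1=0x2d
epilogue: pop r4=0x1e, sp=0x95
r0: caller-saved, written=True
r4: callee-saved, written=True
r5: callee-saved, written=False

SURVIVE = r4,r5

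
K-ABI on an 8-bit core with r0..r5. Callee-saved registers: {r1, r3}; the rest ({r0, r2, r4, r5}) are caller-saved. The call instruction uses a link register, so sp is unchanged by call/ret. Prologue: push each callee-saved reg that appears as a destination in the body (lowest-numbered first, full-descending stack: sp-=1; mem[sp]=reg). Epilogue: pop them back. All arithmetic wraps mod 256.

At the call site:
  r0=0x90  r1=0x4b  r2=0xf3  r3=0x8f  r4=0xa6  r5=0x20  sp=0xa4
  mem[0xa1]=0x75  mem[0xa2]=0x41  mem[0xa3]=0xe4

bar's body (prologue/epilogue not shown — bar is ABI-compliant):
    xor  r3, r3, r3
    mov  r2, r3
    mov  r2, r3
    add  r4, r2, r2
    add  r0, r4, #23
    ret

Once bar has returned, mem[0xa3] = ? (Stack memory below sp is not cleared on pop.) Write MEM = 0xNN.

prologue: push r3 → mem[0xa3]=0x8f, sp=0xa3
body[0] xor  r3, r3, r3 → r3=0x00
body[1] mov  r2, r3 → r2=0x00
body[2] mov  r2, r3 → r2=0x00
body[3] add  r4, r2, r2 → r4=0x00
body[4] add  r0, r4, #23 → r0=0x17
epilogue: pop r3=0x8f, sp=0xa4
prologue pushed ['r3'] at ['0xa3']

MEM = 0x8f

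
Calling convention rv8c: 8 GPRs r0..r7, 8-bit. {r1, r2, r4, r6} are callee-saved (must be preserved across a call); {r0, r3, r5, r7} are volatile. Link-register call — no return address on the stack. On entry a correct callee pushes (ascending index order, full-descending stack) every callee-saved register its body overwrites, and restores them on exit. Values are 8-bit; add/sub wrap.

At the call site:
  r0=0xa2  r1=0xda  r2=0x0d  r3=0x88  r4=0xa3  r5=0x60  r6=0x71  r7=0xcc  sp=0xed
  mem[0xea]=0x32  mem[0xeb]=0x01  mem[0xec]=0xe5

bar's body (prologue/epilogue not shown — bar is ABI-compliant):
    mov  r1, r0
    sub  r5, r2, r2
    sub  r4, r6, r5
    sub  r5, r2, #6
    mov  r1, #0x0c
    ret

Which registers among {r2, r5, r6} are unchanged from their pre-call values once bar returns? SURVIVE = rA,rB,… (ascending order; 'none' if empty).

SURVIVE = r2,r6

prologue: push r1 → mem[0xec]=0xda, sp=0xec
prologue: push r4 → mem[0xeb]=0xa3, sp=0xeb
body[0] mov  r1, r0 → r1=0xa2
body[1] sub  r5, r2, r2 → r5=0x00
body[2] sub  r4, r6, r5 → r4=0x71
body[3] sub  r5, r2, #6 → r5=0x07
body[4] mov  r1, #0x0c → r1=0x0c
epilogue: pop r4=0xa3, sp=0xec
epilogue: pop r1=0xda, sp=0xed
r2: callee-saved, written=False
r5: caller-saved, written=True
r6: callee-saved, written=False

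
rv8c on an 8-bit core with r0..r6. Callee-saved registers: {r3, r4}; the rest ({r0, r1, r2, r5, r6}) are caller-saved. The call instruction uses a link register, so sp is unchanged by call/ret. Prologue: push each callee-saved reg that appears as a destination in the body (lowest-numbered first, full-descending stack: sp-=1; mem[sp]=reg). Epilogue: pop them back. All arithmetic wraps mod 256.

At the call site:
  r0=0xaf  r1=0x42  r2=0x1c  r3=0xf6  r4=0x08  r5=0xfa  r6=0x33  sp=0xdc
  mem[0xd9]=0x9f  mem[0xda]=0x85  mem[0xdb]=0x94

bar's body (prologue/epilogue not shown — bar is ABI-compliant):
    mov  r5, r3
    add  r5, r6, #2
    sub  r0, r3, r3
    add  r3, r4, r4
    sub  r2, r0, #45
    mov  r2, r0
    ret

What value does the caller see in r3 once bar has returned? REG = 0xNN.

REG = 0xf6

prologue: push r3 -> mem[0xdb]=0xf6, sp=0xdb
body[0] mov  r5, r3 -> r5=0xf6
body[1] add  r5, r6, #2 -> r5=0x35
body[2] sub  r0, r3, r3 -> r0=0x00
body[3] add  r3, r4, r4 -> r3=0x10
body[4] sub  r2, r0, #45 -> r2=0xd3
body[5] mov  r2, r0 -> r2=0x00
epilogue: pop r3=0xf6, sp=0xdc
r3 is callee-saved -> restored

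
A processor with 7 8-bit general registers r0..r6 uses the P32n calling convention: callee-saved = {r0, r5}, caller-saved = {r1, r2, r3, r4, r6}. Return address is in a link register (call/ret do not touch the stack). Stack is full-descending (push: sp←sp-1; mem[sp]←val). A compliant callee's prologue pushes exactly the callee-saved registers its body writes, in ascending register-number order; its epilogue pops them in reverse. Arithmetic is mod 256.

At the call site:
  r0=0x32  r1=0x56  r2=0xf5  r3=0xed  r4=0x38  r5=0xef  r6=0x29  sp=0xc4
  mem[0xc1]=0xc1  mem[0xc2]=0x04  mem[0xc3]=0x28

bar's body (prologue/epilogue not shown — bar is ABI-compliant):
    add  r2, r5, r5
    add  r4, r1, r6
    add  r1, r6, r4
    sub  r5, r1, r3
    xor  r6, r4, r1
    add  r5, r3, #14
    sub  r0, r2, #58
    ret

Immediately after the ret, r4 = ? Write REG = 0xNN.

REG = 0x7f

prologue: push r0 -> mem[0xc3]=0x32, sp=0xc3
prologue: push r5 -> mem[0xc2]=0xef, sp=0xc2
body[0] add  r2, r5, r5 -> r2=0xde
body[1] add  r4, r1, r6 -> r4=0x7f
body[2] add  r1, r6, r4 -> r1=0xa8
body[3] sub  r5, r1, r3 -> r5=0xbb
body[4] xor  r6, r4, r1 -> r6=0xd7
body[5] add  r5, r3, #14 -> r5=0xfb
body[6] sub  r0, r2, #58 -> r0=0xa4
epilogue: pop r5=0xef, sp=0xc3
epilogue: pop r0=0x32, sp=0xc4
r4 is caller-saved -> body value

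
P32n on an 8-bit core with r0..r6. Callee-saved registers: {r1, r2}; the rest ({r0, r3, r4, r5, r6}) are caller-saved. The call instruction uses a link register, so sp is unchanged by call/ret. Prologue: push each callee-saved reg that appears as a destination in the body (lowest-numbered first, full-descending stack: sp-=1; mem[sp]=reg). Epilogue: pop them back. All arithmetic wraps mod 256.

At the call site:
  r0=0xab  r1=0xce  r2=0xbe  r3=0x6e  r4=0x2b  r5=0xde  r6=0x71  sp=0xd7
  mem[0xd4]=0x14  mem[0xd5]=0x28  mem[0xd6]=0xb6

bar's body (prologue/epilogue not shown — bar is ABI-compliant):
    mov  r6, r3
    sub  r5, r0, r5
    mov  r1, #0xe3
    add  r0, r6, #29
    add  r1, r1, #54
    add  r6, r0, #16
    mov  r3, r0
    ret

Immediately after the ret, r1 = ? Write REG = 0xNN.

REG = 0xce

prologue: push r1 -> mem[0xd6]=0xce, sp=0xd6
body[0] mov  r6, r3 -> r6=0x6e
body[1] sub  r5, r0, r5 -> r5=0xcd
body[2] mov  r1, #0xe3 -> r1=0xe3
body[3] add  r0, r6, #29 -> r0=0x8b
body[4] add  r1, r1, #54 -> r1=0x19
body[5] add  r6, r0, #16 -> r6=0x9b
body[6] mov  r3, r0 -> r3=0x8b
epilogue: pop r1=0xce, sp=0xd7
r1 is callee-saved -> restored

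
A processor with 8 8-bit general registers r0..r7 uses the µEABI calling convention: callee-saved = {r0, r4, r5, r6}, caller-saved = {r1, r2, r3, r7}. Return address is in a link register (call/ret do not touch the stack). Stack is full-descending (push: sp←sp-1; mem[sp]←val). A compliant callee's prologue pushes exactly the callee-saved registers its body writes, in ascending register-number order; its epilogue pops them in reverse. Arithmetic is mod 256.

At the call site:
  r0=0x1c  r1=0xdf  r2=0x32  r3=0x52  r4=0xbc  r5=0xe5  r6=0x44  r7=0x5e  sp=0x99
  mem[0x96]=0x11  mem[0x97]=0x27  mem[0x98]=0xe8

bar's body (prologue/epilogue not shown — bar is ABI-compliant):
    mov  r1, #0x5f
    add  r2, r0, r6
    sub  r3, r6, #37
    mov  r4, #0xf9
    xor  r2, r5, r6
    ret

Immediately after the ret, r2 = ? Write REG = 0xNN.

REG = 0xa1

prologue: push r4 → mem[0x98]=0xbc, sp=0x98
body[0] mov  r1, #0x5f → r1=0x5f
body[1] add  r2, r0, r6 → r2=0x60
body[2] sub  r3, r6, #37 → r3=0x1f
body[3] mov  r4, #0xf9 → r4=0xf9
body[4] xor  r2, r5, r6 → r2=0xa1
epilogue: pop r4=0xbc, sp=0x99
r2 is caller-saved → body value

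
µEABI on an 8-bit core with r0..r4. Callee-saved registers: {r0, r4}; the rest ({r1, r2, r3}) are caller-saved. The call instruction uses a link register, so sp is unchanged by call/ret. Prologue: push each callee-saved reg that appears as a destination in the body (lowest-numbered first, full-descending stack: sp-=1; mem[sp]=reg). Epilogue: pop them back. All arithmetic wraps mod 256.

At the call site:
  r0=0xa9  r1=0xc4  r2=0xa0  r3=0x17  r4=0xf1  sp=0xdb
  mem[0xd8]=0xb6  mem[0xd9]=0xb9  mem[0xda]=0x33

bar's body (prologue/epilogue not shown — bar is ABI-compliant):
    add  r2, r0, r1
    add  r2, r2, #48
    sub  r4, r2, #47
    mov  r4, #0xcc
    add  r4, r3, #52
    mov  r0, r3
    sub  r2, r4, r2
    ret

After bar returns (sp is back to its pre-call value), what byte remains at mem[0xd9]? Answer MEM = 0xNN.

prologue: push r0 → mem[0xda]=0xa9, sp=0xda
prologue: push r4 → mem[0xd9]=0xf1, sp=0xd9
body[0] add  r2, r0, r1 → r2=0x6d
body[1] add  r2, r2, #48 → r2=0x9d
body[2] sub  r4, r2, #47 → r4=0x6e
body[3] mov  r4, #0xcc → r4=0xcc
body[4] add  r4, r3, #52 → r4=0x4b
body[5] mov  r0, r3 → r0=0x17
body[6] sub  r2, r4, r2 → r2=0xae
epilogue: pop r4=0xf1, sp=0xda
epilogue: pop r0=0xa9, sp=0xdb
prologue pushed ['r0', 'r4'] at ['0xda', '0xd9']

MEM = 0xf1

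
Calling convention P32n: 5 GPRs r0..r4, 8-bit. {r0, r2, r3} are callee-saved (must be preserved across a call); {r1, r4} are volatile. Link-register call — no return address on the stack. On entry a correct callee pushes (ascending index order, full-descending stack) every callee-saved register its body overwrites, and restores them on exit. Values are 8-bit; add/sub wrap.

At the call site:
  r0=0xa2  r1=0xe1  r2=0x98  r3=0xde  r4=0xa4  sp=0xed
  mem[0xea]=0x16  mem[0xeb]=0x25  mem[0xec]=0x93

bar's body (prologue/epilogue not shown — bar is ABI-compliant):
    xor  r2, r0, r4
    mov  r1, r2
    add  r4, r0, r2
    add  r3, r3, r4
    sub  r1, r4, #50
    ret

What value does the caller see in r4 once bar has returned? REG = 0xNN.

REG = 0xa8

prologue: push r2 → mem[0xec]=0x98, sp=0xec
prologue: push r3 → mem[0xeb]=0xde, sp=0xeb
body[0] xor  r2, r0, r4 → r2=0x06
body[1] mov  r1, r2 → r1=0x06
body[2] add  r4, r0, r2 → r4=0xa8
body[3] add  r3, r3, r4 → r3=0x86
body[4] sub  r1, r4, #50 → r1=0x76
epilogue: pop r3=0xde, sp=0xec
epilogue: pop r2=0x98, sp=0xed
r4 is caller-saved → body value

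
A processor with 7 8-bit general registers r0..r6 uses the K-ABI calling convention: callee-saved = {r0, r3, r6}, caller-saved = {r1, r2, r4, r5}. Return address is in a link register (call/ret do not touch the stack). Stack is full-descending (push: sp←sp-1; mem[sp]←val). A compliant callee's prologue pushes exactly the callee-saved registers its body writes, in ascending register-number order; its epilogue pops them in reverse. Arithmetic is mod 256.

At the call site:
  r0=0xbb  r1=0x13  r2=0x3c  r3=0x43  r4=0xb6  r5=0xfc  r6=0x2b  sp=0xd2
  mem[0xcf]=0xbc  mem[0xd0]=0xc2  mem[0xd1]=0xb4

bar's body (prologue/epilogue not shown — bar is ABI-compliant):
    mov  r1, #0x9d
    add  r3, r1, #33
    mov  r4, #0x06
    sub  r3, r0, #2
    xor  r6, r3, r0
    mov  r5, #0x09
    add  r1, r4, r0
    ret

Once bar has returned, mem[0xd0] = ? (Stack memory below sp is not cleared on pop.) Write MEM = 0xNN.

prologue: push r3 -> mem[0xd1]=0x43, sp=0xd1
prologue: push r6 -> mem[0xd0]=0x2b, sp=0xd0
body[0] mov  r1, #0x9d -> r1=0x9d
body[1] add  r3, r1, #33 -> r3=0xbe
body[2] mov  r4, #0x06 -> r4=0x06
body[3] sub  r3, r0, #2 -> r3=0xb9
body[4] xor  r6, r3, r0 -> r6=0x02
body[5] mov  r5, #0x09 -> r5=0x09
body[6] add  r1, r4, r0 -> r1=0xc1
epilogue: pop r6=0x2b, sp=0xd1
epilogue: pop r3=0x43, sp=0xd2
prologue pushed ['r3', 'r6'] at ['0xd1', '0xd0']

MEM = 0x2b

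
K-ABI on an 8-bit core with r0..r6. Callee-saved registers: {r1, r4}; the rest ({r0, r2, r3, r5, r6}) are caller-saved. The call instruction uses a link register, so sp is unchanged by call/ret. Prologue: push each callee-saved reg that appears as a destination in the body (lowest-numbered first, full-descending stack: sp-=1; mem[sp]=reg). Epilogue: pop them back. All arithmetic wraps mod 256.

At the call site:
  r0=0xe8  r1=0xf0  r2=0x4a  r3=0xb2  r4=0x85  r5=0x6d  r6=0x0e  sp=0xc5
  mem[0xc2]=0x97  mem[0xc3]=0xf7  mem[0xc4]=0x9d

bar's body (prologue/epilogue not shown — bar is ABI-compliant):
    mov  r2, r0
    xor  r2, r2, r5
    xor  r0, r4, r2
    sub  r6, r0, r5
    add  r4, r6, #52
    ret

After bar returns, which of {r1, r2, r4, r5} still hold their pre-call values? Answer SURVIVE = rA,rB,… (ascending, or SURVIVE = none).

SURVIVE = r1,r4,r5

prologue: push r4 → mem[0xc4]=0x85, sp=0xc4
body[0] mov  r2, r0 → r2=0xe8
body[1] xor  r2, r2, r5 → r2=0x85
body[2] xor  r0, r4, r2 → r0=0x00
body[3] sub  r6, r0, r5 → r6=0x93
body[4] add  r4, r6, #52 → r4=0xc7
epilogue: pop r4=0x85, sp=0xc5
r1: callee-saved, written=False
r2: caller-saved, written=True
r4: callee-saved, written=True
r5: caller-saved, written=False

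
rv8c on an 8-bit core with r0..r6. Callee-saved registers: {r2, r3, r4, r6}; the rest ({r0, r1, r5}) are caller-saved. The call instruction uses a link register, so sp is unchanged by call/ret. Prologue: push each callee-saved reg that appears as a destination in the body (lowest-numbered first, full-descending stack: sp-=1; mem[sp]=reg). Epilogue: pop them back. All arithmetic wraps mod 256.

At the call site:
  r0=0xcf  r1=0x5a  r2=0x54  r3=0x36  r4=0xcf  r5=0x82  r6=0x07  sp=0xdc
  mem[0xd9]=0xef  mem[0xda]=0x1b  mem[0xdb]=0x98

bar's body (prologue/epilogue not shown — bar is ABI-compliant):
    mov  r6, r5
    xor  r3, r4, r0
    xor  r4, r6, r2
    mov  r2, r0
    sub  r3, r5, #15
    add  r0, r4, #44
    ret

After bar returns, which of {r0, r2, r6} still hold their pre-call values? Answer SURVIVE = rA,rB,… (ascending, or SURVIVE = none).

prologue: push r2 -> mem[0xdb]=0x54, sp=0xdb
prologue: push r3 -> mem[0xda]=0x36, sp=0xda
prologue: push r4 -> mem[0xd9]=0xcf, sp=0xd9
prologue: push r6 -> mem[0xd8]=0x07, sp=0xd8
body[0] mov  r6, r5 -> r6=0x82
body[1] xor  r3, r4, r0 -> r3=0x00
body[2] xor  r4, r6, r2 -> r4=0xd6
body[3] mov  r2, r0 -> r2=0xcf
body[4] sub  r3, r5, #15 -> r3=0x73
body[5] add  r0, r4, #44 -> r0=0x02
epilogue: pop r6=0x07, sp=0xd9
epilogue: pop r4=0xcf, sp=0xda
epilogue: pop r3=0x36, sp=0xdb
epilogue: pop r2=0x54, sp=0xdc
r0: caller-saved, written=True
r2: callee-saved, written=True
r6: callee-saved, written=True

SURVIVE = r2,r6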